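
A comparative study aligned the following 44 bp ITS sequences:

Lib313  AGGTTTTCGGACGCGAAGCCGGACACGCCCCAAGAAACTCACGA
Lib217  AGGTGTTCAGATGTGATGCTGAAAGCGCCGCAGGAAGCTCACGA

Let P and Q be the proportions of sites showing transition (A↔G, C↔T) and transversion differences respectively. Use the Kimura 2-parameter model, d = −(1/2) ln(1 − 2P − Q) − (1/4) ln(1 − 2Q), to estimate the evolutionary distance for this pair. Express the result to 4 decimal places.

0.3532

The sequences differ at positions 5 (T/G, transversion), 9 (G/A, transition), 12 (C/T, transition), 14 (C/T, transition), 17 (A/T, transversion), 20 (C/T, transition), 22 (G/A, transition), 24 (C/A, transversion), 25 (A/G, transition), 30 (C/G, transversion), 33 (A/G, transition), 37 (A/G, transition).
Of the 12 differences, 8 transitions and 4 transversions over 44 sites: P = 8/44 = 0.181818, Q = 4/44 = 0.090909.
d = −0.5·ln(0.545455) − 0.25·ln(0.818182) = −0.5·(-0.606135) − 0.25·(-0.200670) = 0.3532.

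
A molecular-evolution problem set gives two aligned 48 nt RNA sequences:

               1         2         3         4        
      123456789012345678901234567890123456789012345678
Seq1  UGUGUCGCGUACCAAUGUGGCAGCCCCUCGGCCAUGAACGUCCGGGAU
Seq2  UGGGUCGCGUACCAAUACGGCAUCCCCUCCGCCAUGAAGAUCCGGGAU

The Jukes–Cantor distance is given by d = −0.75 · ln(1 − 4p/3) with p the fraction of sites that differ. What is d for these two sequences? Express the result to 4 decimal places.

The sequences differ at positions 3 (U/G), 17 (G/A), 18 (U/C), 23 (G/U), 30 (G/C), 39 (C/G), 40 (G/A).
p = 7/48 = 0.145833.
d = −0.75 · ln(1 − (4/3)·0.145833) = −0.75 · ln(0.805556) = −0.75 · (-0.216223) = 0.1622.

0.1622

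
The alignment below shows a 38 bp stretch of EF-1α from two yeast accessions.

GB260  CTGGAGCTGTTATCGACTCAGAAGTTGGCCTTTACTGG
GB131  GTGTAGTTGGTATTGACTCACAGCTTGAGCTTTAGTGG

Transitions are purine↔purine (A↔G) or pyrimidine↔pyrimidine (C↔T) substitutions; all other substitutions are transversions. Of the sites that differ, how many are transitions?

Mismatches occur at site 1 (C/G, transversion), site 4 (G/T, transversion), site 7 (C/T, transition), site 10 (T/G, transversion), site 14 (C/T, transition), site 21 (G/C, transversion), site 23 (A/G, transition), site 24 (G/C, transversion), site 28 (G/A, transition), site 29 (C/G, transversion), site 35 (C/G, transversion).
Of the 11 differences, 4 transitions and 7 transversions, so the answer is 4.

4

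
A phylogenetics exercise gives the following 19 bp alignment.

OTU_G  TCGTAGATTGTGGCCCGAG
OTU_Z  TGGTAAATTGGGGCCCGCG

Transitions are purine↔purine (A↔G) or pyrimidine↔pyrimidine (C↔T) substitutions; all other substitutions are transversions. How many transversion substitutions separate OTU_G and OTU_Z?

The sequences differ at positions 2 (C/G, transversion), 6 (G/A, transition), 11 (T/G, transversion), 18 (A/C, transversion).
Of the 4 differences, 1 transition and 3 transversions, so the answer is 3.

3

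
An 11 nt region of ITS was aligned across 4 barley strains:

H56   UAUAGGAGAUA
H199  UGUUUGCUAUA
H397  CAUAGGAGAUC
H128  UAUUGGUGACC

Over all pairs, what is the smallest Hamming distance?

Pairwise Hamming distances:
  H56 vs H199: 5
  H56 vs H397: 2
  H56 vs H128: 4
  H199 vs H397: 7
  H199 vs H128: 6
  H397 vs H128: 4
The smallest is 2, between H56 and H397.

2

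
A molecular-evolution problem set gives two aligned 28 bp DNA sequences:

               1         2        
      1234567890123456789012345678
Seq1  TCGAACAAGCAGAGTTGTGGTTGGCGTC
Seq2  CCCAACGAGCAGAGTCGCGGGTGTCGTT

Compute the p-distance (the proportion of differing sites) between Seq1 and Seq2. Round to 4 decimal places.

0.2857

Differing sites — 1:T/C; 3:G/C; 7:A/G; 16:T/C; 18:T/C; 21:T/G; 24:G/T; 28:C/T.
There are 8 differences over 28 sites, so p = 8/28 = 0.2857.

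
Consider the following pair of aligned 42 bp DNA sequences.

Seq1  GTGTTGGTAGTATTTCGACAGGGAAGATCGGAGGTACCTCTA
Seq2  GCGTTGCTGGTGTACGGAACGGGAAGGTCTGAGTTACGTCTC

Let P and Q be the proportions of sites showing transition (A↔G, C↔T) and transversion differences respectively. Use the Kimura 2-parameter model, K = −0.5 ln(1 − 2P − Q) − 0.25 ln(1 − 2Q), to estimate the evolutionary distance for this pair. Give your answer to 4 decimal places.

0.4410

Differing sites — 2:T/C (Ti); 7:G/C (Tv); 9:A/G (Ti); 12:A/G (Ti); 14:T/A (Tv); 15:T/C (Ti); 16:C/G (Tv); 19:C/A (Tv); 20:A/C (Tv); 27:A/G (Ti); 30:G/T (Tv); 34:G/T (Tv); 38:C/G (Tv); 42:A/C (Tv).
Of the 14 differences, 5 transitions and 9 transversions over 42 sites: P = 5/42 = 0.119048, Q = 9/42 = 0.214286.
d = −0.5·ln(0.547618) − 0.25·ln(0.571428) = −0.5·(-0.602177) − 0.25·(-0.559617) = 0.4410.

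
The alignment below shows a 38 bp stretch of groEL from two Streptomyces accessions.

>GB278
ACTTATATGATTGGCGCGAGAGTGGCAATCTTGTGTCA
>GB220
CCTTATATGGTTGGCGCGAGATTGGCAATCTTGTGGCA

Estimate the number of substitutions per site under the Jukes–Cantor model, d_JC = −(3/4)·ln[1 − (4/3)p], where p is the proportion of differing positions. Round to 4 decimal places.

0.1134

Differing sites — 1:A/C; 10:A/G; 22:G/T; 36:T/G.
p = 4/38 = 0.105263.
d = −0.75 · ln(1 − (4/3)·0.105263) = −0.75 · ln(0.859649) = −0.75 · (-0.151231) = 0.1134.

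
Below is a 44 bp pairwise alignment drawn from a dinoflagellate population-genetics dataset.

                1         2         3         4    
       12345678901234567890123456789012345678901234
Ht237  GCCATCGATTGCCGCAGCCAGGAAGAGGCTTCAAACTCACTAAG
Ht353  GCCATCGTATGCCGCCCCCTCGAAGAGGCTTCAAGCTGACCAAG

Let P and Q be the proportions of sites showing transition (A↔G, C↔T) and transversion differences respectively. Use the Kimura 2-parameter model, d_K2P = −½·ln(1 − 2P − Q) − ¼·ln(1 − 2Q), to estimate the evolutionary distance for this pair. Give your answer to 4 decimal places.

Differing sites — 8:A/T (Tv); 9:T/A (Tv); 16:A/C (Tv); 17:G/C (Tv); 20:A/T (Tv); 21:G/C (Tv); 35:A/G (Ti); 38:C/G (Tv); 41:T/C (Ti).
Of the 9 differences, 2 transitions and 7 transversions over 44 sites: P = 2/44 = 0.045455, Q = 7/44 = 0.159091.
d = −0.5·ln(0.749999) − 0.25·ln(0.681818) = −0.5·(-0.287683) − 0.25·(-0.382993) = 0.2396.

0.2396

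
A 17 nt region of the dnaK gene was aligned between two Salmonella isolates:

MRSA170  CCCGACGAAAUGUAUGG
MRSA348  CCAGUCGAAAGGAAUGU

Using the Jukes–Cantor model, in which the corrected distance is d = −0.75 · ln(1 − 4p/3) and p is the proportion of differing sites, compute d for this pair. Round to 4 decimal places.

Differing sites — 3:C/A; 5:A/U; 11:U/G; 13:U/A; 17:G/U.
p = 5/17 = 0.294118.
d = −0.75 · ln(1 − (4/3)·0.294118) = −0.75 · ln(0.607843) = −0.75 · (-0.497839) = 0.3734.

0.3734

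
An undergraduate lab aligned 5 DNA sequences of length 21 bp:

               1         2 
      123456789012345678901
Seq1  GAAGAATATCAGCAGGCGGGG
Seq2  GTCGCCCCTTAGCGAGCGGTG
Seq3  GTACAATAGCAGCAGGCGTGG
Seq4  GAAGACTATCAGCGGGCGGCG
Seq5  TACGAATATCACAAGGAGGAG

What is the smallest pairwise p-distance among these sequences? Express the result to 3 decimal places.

0.143

Pairwise Hamming distances:
  Seq1 vs Seq2: 10
  Seq1 vs Seq3: 4
  Seq1 vs Seq4: 3
  Seq1 vs Seq5: 6
  Seq2 vs Seq3: 12
  Seq2 vs Seq4: 8
  Seq2 vs Seq5: 13
  Seq3 vs Seq4: 7
  Seq3 vs Seq5: 10
  Seq4 vs Seq5: 8
The smallest is 3 mismatches, between Seq1 and Seq4; p = 3/21 = 0.143.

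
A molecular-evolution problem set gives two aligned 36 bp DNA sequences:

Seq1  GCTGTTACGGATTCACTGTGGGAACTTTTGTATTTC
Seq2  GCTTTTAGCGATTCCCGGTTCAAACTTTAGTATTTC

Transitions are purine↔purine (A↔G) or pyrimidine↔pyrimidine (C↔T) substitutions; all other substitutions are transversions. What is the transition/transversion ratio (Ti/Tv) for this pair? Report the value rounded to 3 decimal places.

0.125

The sequences differ at positions 4 (G/T, transversion), 8 (C/G, transversion), 9 (G/C, transversion), 15 (A/C, transversion), 17 (T/G, transversion), 20 (G/T, transversion), 21 (G/C, transversion), 22 (G/A, transition), 29 (T/A, transversion).
Of the 9 differences, 1 transition and 8 transversions, so Ti/Tv = 1/8 = 0.125.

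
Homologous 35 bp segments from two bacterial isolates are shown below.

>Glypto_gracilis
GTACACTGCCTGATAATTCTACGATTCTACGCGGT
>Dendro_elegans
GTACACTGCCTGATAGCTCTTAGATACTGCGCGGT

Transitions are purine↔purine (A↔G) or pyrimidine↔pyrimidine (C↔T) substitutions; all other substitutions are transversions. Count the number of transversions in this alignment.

Differing sites — 16:A/G (Ti); 17:T/C (Ti); 21:A/T (Tv); 22:C/A (Tv); 26:T/A (Tv); 29:A/G (Ti).
Of the 6 differences, 3 transitions and 3 transversions, so the answer is 3.

3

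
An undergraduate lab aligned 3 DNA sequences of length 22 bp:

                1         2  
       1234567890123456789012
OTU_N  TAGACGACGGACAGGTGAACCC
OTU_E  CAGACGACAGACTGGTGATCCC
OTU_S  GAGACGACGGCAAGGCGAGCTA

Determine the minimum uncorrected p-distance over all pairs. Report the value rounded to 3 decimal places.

0.182

Pairwise Hamming distances:
  OTU_N vs OTU_E: 4
  OTU_N vs OTU_S: 7
  OTU_E vs OTU_S: 9
The smallest is 4 mismatches, between OTU_N and OTU_E; p = 4/22 = 0.182.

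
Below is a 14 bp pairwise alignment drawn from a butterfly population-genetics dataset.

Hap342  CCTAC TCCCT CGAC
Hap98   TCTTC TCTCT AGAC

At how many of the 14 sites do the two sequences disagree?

Differing sites — 1:C/T; 4:A/T; 8:C/T; 11:C/A.
That gives 4 mismatches out of 14 aligned sites, so the Hamming distance is 4.

4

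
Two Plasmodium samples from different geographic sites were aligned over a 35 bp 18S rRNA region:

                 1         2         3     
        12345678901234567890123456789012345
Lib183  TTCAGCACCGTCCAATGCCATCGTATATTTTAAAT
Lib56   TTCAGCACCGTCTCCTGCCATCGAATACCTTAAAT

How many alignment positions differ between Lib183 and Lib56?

6

Mismatches occur at site 13 (C/T), site 14 (A/C), site 15 (A/C), site 24 (T/A), site 28 (T/C), site 29 (T/C).
That gives 6 mismatches out of 35 aligned sites, so the Hamming distance is 6.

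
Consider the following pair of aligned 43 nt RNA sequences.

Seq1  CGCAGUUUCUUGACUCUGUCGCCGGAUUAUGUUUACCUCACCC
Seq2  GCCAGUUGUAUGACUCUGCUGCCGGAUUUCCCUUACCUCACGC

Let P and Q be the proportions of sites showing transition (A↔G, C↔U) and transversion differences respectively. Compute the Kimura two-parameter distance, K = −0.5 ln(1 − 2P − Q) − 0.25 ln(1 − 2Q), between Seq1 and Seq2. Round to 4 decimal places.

The sequences differ at positions 1 (C/G, transversion), 2 (G/C, transversion), 8 (U/G, transversion), 9 (C/U, transition), 10 (U/A, transversion), 19 (U/C, transition), 20 (C/U, transition), 29 (A/U, transversion), 30 (U/C, transition), 31 (G/C, transversion), 32 (U/C, transition), 42 (C/G, transversion).
Of the 12 differences, 5 transitions and 7 transversions over 43 sites: P = 5/43 = 0.116279, Q = 7/43 = 0.162791.
d = −0.5·ln(0.604651) − 0.25·ln(0.674418) = −0.5·(-0.503104) − 0.25·(-0.393905) = 0.3500.

0.3500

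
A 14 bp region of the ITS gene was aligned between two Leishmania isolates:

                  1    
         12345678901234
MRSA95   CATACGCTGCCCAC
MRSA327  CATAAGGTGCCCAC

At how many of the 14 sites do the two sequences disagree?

Differing sites — 5:C/A; 7:C/G.
That gives 2 mismatches out of 14 aligned sites, so the Hamming distance is 2.

2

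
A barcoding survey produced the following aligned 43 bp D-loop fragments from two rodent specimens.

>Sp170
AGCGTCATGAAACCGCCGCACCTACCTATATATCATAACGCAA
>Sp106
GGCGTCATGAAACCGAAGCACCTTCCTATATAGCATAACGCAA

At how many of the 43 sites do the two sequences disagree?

Mismatches occur at site 1 (A/G), site 16 (C/A), site 17 (C/A), site 24 (A/T), site 33 (T/G).
That gives 5 mismatches out of 43 aligned sites, so the Hamming distance is 5.

5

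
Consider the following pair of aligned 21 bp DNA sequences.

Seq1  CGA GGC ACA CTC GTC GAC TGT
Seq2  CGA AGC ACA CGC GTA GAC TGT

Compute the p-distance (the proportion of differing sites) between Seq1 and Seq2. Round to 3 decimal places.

0.143

Mismatches occur at site 4 (G/A), site 11 (T/G), site 15 (C/A).
There are 3 differences over 21 sites, so p = 3/21 = 0.143.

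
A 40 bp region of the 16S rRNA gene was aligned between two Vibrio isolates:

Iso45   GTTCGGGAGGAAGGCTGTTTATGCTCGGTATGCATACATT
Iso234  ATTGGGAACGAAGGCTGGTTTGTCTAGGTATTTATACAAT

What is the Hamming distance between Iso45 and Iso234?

12

The sequences differ at positions 1 (G/A), 4 (C/G), 7 (G/A), 9 (G/C), 18 (T/G), 21 (A/T), 22 (T/G), 23 (G/T), 26 (C/A), 32 (G/T), 33 (C/T), 39 (T/A).
That gives 12 mismatches out of 40 aligned sites, so the Hamming distance is 12.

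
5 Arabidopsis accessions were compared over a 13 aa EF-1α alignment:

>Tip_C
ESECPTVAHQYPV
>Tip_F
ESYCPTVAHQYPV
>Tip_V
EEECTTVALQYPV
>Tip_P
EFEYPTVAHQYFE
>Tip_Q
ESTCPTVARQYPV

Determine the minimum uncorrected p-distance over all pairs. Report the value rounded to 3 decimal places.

0.077

Pairwise Hamming distances:
  Tip_C vs Tip_F: 1
  Tip_C vs Tip_V: 3
  Tip_C vs Tip_P: 4
  Tip_C vs Tip_Q: 2
  Tip_F vs Tip_V: 4
  Tip_F vs Tip_P: 5
  Tip_F vs Tip_Q: 2
  Tip_V vs Tip_P: 6
  Tip_V vs Tip_Q: 4
  Tip_P vs Tip_Q: 6
The smallest is 1 mismatch, between Tip_C and Tip_F; p = 1/13 = 0.077.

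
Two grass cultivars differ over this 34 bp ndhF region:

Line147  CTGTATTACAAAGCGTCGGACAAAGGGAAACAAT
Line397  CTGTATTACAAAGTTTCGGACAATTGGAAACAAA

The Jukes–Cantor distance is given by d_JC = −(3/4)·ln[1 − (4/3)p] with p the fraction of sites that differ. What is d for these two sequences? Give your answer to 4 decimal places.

0.1637

Mismatches occur at site 14 (C↔T), site 15 (G↔T), site 24 (A↔T), site 25 (G↔T), site 34 (T↔A).
p = 5/34 = 0.147059.
d = −0.75 · ln(1 − (4/3)·0.147059) = −0.75 · ln(0.803921) = −0.75 · (-0.218254) = 0.1637.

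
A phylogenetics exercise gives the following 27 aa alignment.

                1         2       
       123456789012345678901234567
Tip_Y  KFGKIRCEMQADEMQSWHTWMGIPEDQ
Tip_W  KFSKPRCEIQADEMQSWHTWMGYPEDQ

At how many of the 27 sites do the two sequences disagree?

Differing sites — 3:G/S; 5:I/P; 9:M/I; 23:I/Y.
That gives 4 mismatches out of 27 aligned sites, so the Hamming distance is 4.

4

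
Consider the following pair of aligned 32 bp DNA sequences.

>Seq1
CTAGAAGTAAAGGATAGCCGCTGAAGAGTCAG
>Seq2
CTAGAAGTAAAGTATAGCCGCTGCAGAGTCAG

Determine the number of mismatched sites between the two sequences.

Differing sites — 13:G/T; 24:A/C.
That gives 2 mismatches out of 32 aligned sites, so the Hamming distance is 2.

2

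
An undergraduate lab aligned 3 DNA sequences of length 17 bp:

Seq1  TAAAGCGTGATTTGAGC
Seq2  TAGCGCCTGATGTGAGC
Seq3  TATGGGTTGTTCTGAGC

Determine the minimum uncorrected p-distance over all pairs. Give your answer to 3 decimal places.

0.235

Pairwise Hamming distances:
  Seq1 vs Seq2: 4
  Seq1 vs Seq3: 6
  Seq2 vs Seq3: 6
The smallest is 4 mismatches, between Seq1 and Seq2; p = 4/17 = 0.235.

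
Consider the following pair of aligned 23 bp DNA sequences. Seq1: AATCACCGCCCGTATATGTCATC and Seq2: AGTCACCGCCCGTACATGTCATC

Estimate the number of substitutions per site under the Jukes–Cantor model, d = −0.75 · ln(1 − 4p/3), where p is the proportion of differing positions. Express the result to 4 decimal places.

Mismatches occur at site 2 (A→G), site 15 (T→C).
p = 2/23 = 0.086957.
d = −0.75 · ln(1 − (4/3)·0.086957) = −0.75 · ln(0.884057) = −0.75 · (-0.123234) = 0.0924.

0.0924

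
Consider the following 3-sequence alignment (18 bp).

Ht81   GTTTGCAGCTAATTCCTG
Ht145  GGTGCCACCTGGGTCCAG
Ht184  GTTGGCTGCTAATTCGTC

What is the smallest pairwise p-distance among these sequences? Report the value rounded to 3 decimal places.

0.222

Pairwise Hamming distances:
  Ht81 vs Ht145: 8
  Ht81 vs Ht184: 4
  Ht145 vs Ht184: 10
The smallest is 4 mismatches, between Ht81 and Ht184; p = 4/18 = 0.222.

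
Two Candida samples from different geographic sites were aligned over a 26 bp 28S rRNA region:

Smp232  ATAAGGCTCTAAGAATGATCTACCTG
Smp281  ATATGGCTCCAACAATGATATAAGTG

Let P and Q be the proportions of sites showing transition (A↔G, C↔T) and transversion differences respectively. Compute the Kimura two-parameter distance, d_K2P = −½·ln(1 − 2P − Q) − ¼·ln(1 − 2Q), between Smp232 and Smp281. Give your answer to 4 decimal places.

0.2782

The sequences differ at positions 4 (A/T, transversion), 10 (T/C, transition), 13 (G/C, transversion), 20 (C/A, transversion), 23 (C/A, transversion), 24 (C/G, transversion).
Of the 6 differences, 1 transition and 5 transversions over 26 sites: P = 1/26 = 0.038462, Q = 5/26 = 0.192308.
d = −0.5·ln(0.730768) − 0.25·ln(0.615384) = −0.5·(-0.313659) − 0.25·(-0.485509) = 0.2782.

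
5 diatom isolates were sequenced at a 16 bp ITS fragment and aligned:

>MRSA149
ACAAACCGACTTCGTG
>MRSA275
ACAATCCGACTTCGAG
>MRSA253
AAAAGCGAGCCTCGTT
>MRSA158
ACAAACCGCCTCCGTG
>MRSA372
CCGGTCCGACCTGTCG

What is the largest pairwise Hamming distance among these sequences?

12

Pairwise Hamming distances:
  MRSA149 vs MRSA275: 2
  MRSA149 vs MRSA253: 7
  MRSA149 vs MRSA158: 2
  MRSA149 vs MRSA372: 8
  MRSA275 vs MRSA253: 8
  MRSA275 vs MRSA158: 4
  MRSA275 vs MRSA372: 7
  MRSA253 vs MRSA158: 8
  MRSA253 vs MRSA372: 12
  MRSA158 vs MRSA372: 10
The largest is 12, between MRSA253 and MRSA372.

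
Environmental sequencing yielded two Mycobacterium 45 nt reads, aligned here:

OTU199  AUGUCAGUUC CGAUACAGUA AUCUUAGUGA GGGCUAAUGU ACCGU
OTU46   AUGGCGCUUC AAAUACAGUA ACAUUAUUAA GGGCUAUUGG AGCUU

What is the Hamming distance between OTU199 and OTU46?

The sequences differ at positions 4 (U/G), 6 (A/G), 7 (G/C), 11 (C/A), 12 (G/A), 22 (U/C), 23 (C/A), 27 (G/U), 29 (G/A), 37 (A/U), 40 (U/G), 42 (C/G), 44 (G/U).
That gives 13 mismatches out of 45 aligned sites, so the Hamming distance is 13.

13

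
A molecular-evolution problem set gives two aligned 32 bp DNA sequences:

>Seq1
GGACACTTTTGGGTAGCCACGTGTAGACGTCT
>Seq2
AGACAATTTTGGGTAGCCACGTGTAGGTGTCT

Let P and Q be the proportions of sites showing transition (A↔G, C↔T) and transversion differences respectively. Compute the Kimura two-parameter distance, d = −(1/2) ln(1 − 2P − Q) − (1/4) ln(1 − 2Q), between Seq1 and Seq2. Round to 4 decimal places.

0.1396

The sequences differ at positions 1 (G/A, transition), 6 (C/A, transversion), 27 (A/G, transition), 28 (C/T, transition).
Of the 4 differences, 3 transitions and 1 transversion over 32 sites: P = 3/32 = 0.093750, Q = 1/32 = 0.031250.
d = −0.5·ln(0.781250) − 0.25·ln(0.937500) = −0.5·(-0.246860) − 0.25·(-0.064539) = 0.1396.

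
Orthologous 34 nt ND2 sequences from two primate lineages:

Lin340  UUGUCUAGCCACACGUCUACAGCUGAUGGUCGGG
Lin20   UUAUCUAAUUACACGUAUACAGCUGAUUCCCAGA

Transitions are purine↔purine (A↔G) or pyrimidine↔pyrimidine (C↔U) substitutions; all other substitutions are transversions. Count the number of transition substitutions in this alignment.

7

The sequences differ at positions 3 (G/A, transition), 8 (G/A, transition), 9 (C/U, transition), 10 (C/U, transition), 17 (C/A, transversion), 28 (G/U, transversion), 29 (G/C, transversion), 30 (U/C, transition), 32 (G/A, transition), 34 (G/A, transition).
Of the 10 differences, 7 transitions and 3 transversions, so the answer is 7.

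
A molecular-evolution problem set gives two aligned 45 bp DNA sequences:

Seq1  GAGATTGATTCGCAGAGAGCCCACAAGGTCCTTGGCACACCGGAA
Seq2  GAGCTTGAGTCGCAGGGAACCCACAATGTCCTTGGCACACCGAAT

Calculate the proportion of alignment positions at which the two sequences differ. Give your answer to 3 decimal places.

Differing sites — 4:A/C; 9:T/G; 16:A/G; 19:G/A; 27:G/T; 43:G/A; 45:A/T.
There are 7 differences over 45 sites, so p = 7/45 = 0.156.

0.156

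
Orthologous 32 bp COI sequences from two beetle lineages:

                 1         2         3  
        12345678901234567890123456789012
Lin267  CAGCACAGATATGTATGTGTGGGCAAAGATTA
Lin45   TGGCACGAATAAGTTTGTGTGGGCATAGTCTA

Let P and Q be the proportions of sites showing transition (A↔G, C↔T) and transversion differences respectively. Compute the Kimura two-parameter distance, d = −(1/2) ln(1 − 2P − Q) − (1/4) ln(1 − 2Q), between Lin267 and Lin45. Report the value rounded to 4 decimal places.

The sequences differ at positions 1 (C/T, transition), 2 (A/G, transition), 7 (A/G, transition), 8 (G/A, transition), 12 (T/A, transversion), 15 (A/T, transversion), 26 (A/T, transversion), 29 (A/T, transversion), 30 (T/C, transition).
Of the 9 differences, 5 transitions and 4 transversions over 32 sites: P = 5/32 = 0.156250, Q = 4/32 = 0.125000.
d = −0.5·ln(0.562500) − 0.25·ln(0.750000) = −0.5·(-0.575364) − 0.25·(-0.287682) = 0.3596.

0.3596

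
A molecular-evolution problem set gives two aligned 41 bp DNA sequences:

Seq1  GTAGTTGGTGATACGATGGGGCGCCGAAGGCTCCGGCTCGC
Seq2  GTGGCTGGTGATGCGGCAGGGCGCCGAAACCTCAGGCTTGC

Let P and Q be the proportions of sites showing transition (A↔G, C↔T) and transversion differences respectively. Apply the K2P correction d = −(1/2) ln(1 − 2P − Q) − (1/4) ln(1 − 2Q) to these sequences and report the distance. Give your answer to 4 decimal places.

Mismatches occur at site 3 (A/G, transition), site 5 (T/C, transition), site 13 (A/G, transition), site 16 (A/G, transition), site 17 (T/C, transition), site 18 (G/A, transition), site 29 (G/A, transition), site 30 (G/C, transversion), site 34 (C/A, transversion), site 39 (C/T, transition).
Of the 10 differences, 8 transitions and 2 transversions over 41 sites: P = 8/41 = 0.195122, Q = 2/41 = 0.048780.
d = −0.5·ln(0.560976) − 0.25·ln(0.902440) = −0.5·(-0.578077) − 0.25·(-0.102653) = 0.3147.

0.3147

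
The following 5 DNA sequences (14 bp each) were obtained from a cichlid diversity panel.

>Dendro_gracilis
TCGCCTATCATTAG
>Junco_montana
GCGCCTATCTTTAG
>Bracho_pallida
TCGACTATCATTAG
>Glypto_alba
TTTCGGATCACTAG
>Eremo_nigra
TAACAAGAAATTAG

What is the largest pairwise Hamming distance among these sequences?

9

Pairwise Hamming distances:
  Dendro_gracilis vs Junco_montana: 2
  Dendro_gracilis vs Bracho_pallida: 1
  Dendro_gracilis vs Glypto_alba: 5
  Dendro_gracilis vs Eremo_nigra: 7
  Junco_montana vs Bracho_pallida: 3
  Junco_montana vs Glypto_alba: 7
  Junco_montana vs Eremo_nigra: 9
  Bracho_pallida vs Glypto_alba: 6
  Bracho_pallida vs Eremo_nigra: 8
  Glypto_alba vs Eremo_nigra: 8
The largest is 9, between Junco_montana and Eremo_nigra.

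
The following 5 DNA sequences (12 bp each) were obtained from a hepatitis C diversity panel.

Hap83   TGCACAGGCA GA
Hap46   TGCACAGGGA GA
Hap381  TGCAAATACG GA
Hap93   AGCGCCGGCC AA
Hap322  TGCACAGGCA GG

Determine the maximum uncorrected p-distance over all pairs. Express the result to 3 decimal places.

Pairwise Hamming distances:
  Hap83 vs Hap46: 1
  Hap83 vs Hap381: 4
  Hap83 vs Hap93: 5
  Hap83 vs Hap322: 1
  Hap46 vs Hap381: 5
  Hap46 vs Hap93: 6
  Hap46 vs Hap322: 2
  Hap381 vs Hap93: 8
  Hap381 vs Hap322: 5
  Hap93 vs Hap322: 6
The largest is 8 mismatches, between Hap381 and Hap93; p = 8/12 = 0.667.

0.667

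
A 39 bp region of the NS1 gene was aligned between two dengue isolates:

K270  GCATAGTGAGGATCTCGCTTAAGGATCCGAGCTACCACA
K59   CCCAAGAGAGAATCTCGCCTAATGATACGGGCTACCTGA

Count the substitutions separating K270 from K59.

11

Mismatches occur at site 1 (G/C), site 3 (A/C), site 4 (T/A), site 7 (T/A), site 11 (G/A), site 19 (T/C), site 23 (G/T), site 27 (C/A), site 30 (A/G), site 37 (A/T), site 38 (C/G).
That gives 11 mismatches out of 39 aligned sites, so the Hamming distance is 11.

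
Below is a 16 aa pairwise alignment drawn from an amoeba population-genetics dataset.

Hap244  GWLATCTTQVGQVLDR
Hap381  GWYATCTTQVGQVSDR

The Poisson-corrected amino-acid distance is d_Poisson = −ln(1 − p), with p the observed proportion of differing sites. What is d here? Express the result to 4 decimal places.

Differing sites — 3:L/Y; 14:L/S.
p = 2/16 = 0.125000.
d = −ln(1 − 0.125000) = −ln(0.875000) = 0.1335.

0.1335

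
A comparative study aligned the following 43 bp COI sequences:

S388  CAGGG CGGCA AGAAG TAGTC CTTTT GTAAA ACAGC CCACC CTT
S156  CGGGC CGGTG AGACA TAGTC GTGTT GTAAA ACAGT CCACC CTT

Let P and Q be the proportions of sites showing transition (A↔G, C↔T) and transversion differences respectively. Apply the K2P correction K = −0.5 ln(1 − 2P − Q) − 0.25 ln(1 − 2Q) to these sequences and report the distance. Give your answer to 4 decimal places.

The sequences differ at positions 2 (A/G, transition), 5 (G/C, transversion), 9 (C/T, transition), 10 (A/G, transition), 14 (A/C, transversion), 15 (G/A, transition), 21 (C/G, transversion), 23 (T/G, transversion), 35 (C/T, transition).
Of the 9 differences, 5 transitions and 4 transversions over 43 sites: P = 5/43 = 0.116279, Q = 4/43 = 0.093023.
d = −0.5·ln(0.674419) − 0.25·ln(0.813954) = −0.5·(-0.393904) − 0.25·(-0.205851) = 0.2484.

0.2484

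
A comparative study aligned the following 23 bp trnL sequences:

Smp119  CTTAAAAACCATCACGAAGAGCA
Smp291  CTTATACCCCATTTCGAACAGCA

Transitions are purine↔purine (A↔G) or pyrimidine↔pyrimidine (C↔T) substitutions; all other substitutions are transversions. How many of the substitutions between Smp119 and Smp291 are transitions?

Mismatches occur at site 5 (A→T, transversion), site 7 (A→C, transversion), site 8 (A→C, transversion), site 13 (C→T, transition), site 14 (A→T, transversion), site 19 (G→C, transversion).
Of the 6 differences, 1 transition and 5 transversions, so the answer is 1.

1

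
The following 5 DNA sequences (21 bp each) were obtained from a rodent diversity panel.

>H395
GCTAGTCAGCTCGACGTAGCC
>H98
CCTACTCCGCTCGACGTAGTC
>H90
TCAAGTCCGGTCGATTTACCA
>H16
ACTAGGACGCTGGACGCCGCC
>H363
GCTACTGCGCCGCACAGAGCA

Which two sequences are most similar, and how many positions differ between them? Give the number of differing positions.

Pairwise Hamming distances:
  H395 vs H98: 4
  H395 vs H90: 8
  H395 vs H16: 7
  H395 vs H363: 9
  H98 vs H90: 9
  H98 vs H16: 8
  H98 vs H363: 9
  H90 vs H16: 12
  H90 vs H363: 12
  H16 vs H363: 10
The smallest is 4, between H395 and H98.

4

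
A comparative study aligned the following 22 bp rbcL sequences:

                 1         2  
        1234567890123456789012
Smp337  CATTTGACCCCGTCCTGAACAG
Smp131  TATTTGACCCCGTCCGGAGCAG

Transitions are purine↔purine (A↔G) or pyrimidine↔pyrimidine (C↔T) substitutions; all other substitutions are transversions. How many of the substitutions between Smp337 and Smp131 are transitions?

2

Mismatches occur at site 1 (C↔T, transition), site 16 (T↔G, transversion), site 19 (A↔G, transition).
Of the 3 differences, 2 transitions and 1 transversion, so the answer is 2.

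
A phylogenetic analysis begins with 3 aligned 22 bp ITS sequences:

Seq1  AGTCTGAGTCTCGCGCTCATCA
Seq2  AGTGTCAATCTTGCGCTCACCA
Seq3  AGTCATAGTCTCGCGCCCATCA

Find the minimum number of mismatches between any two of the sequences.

Pairwise Hamming distances:
  Seq1 vs Seq2: 5
  Seq1 vs Seq3: 3
  Seq2 vs Seq3: 7
The smallest is 3, between Seq1 and Seq3.

3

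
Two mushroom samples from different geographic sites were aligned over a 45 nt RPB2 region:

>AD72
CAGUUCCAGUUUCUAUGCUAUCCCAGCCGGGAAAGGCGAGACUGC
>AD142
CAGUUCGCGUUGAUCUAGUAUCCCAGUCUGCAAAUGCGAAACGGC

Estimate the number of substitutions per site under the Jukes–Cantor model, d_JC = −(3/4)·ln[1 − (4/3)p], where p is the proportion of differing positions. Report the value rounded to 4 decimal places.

0.3648

Differing sites — 7:C/G; 8:A/C; 12:U/G; 13:C/A; 15:A/C; 17:G/A; 18:C/G; 27:C/U; 29:G/U; 31:G/C; 35:G/U; 40:G/A; 43:U/G.
p = 13/45 = 0.288889.
d = −0.75 · ln(1 − (4/3)·0.288889) = −0.75 · ln(0.614815) = −0.75 · (-0.486434) = 0.3648.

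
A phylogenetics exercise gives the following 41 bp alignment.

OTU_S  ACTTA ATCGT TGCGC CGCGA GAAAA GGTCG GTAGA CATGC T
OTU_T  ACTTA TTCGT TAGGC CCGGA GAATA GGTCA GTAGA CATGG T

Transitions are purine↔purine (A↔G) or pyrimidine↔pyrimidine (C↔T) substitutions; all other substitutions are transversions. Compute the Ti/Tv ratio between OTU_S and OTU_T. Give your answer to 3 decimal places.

Differing sites — 6:A/T (Tv); 12:G/A (Ti); 13:C/G (Tv); 17:G/C (Tv); 18:C/G (Tv); 24:A/T (Tv); 30:G/A (Ti); 40:C/G (Tv).
Of the 8 differences, 2 transitions and 6 transversions, so Ti/Tv = 2/6 = 0.333.

0.333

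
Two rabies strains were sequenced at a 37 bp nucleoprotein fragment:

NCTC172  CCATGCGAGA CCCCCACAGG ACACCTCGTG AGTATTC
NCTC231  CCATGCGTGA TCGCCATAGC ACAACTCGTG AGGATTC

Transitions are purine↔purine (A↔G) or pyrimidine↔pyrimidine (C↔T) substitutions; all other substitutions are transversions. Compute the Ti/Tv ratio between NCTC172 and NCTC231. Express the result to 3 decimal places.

0.400

The sequences differ at positions 8 (A/T, transversion), 11 (C/T, transition), 13 (C/G, transversion), 17 (C/T, transition), 20 (G/C, transversion), 24 (C/A, transversion), 33 (T/G, transversion).
Of the 7 differences, 2 transitions and 5 transversions, so Ti/Tv = 2/5 = 0.400.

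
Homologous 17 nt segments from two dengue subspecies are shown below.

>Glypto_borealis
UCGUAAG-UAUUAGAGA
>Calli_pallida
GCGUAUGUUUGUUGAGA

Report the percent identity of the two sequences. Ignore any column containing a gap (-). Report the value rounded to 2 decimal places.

Excluding the 1 gap column leaves 16 comparable sites.
Differing sites — 1:U/G; 6:A/U; 10:A/U; 11:U/G; 13:A/U.
11 of the 16 comparable sites match, so the percent identity is 11/16 × 100 = 68.75%.

68.75%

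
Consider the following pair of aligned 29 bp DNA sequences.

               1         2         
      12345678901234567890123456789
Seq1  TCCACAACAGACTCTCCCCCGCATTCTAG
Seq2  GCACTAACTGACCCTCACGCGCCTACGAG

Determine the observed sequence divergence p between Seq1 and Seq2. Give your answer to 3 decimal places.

0.379

Differing sites — 1:T/G; 3:C/A; 4:A/C; 5:C/T; 9:A/T; 13:T/C; 17:C/A; 19:C/G; 23:A/C; 25:T/A; 27:T/G.
There are 11 differences over 29 sites, so p = 11/29 = 0.379.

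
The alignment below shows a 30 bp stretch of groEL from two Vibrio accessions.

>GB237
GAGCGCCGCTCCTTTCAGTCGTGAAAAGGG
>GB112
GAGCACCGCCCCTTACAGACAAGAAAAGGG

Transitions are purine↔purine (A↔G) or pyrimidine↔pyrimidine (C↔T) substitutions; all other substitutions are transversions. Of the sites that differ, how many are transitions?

3

Differing sites — 5:G/A (Ti); 10:T/C (Ti); 15:T/A (Tv); 19:T/A (Tv); 21:G/A (Ti); 22:T/A (Tv).
Of the 6 differences, 3 transitions and 3 transversions, so the answer is 3.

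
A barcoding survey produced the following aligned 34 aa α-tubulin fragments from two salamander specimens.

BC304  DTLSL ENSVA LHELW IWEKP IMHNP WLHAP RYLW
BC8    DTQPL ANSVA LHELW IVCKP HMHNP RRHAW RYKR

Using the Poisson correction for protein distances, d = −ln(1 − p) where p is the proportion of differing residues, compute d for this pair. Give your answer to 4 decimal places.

Mismatches occur at site 3 (L↔Q), site 4 (S↔P), site 6 (E↔A), site 17 (W↔V), site 18 (E↔C), site 21 (I↔H), site 26 (W↔R), site 27 (L↔R), site 30 (P↔W), site 33 (L↔K), site 34 (W↔R).
p = 11/34 = 0.323529.
d = −ln(1 − 0.323529) = −ln(0.676471) = 0.3909.

0.3909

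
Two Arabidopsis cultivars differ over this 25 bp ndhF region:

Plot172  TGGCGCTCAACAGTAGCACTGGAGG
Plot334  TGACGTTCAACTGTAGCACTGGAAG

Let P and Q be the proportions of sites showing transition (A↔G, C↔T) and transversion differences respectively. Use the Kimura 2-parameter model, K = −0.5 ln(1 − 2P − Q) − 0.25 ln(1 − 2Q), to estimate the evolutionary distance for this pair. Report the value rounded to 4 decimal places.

Mismatches occur at site 3 (G→A, transition), site 6 (C→T, transition), site 12 (A→T, transversion), site 24 (G→A, transition).
Of the 4 differences, 3 transitions and 1 transversion over 25 sites: P = 3/25 = 0.120000, Q = 1/25 = 0.040000.
d = −0.5·ln(0.720000) − 0.25·ln(0.920000) = −0.5·(-0.328504) − 0.25·(-0.083382) = 0.1851.

0.1851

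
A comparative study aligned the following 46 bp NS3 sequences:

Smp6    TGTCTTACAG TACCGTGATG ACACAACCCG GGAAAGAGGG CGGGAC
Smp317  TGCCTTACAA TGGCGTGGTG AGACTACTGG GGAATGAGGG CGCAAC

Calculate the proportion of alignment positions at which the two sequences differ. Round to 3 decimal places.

Differing sites — 3:T/C; 10:G/A; 12:A/G; 13:C/G; 18:A/G; 22:C/G; 25:A/T; 28:C/T; 29:C/G; 35:A/T; 43:G/C; 44:G/A.
There are 12 differences over 46 sites, so p = 12/46 = 0.261.

0.261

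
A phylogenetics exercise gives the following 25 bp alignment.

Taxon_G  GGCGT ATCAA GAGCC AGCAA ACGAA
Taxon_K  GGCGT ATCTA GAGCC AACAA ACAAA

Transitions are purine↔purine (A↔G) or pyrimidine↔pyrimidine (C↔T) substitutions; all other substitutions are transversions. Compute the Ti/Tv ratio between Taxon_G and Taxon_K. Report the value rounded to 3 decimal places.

2.000

The sequences differ at positions 9 (A/T, transversion), 17 (G/A, transition), 23 (G/A, transition).
Of the 3 differences, 2 transitions and 1 transversion, so Ti/Tv = 2/1 = 2.000.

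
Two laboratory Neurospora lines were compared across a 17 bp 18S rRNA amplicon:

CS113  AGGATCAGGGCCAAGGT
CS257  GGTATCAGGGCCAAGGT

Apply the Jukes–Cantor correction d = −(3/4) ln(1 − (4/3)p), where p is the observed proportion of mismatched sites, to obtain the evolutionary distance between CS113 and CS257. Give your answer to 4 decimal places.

0.1280

The sequences differ at positions 1 (A/G), 3 (G/T).
p = 2/17 = 0.117647.
d = −0.75 · ln(1 − (4/3)·0.117647) = −0.75 · ln(0.843137) = −0.75 · (-0.170626) = 0.1280.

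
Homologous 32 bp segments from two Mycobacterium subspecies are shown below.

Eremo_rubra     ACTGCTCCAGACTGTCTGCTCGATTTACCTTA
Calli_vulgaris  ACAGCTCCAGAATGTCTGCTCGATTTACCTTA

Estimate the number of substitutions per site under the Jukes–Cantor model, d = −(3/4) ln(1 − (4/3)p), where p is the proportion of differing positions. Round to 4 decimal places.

0.0653

Differing sites — 3:T/A; 12:C/A.
p = 2/32 = 0.062500.
d = −0.75 · ln(1 − (4/3)·0.062500) = −0.75 · ln(0.916667) = −0.75 · (-0.087011) = 0.0653.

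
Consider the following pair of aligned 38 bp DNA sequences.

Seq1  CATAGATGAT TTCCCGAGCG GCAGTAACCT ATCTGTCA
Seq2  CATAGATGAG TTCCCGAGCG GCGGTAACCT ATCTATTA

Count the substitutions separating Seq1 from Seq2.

Differing sites — 10:T/G; 23:A/G; 35:G/A; 37:C/T.
That gives 4 mismatches out of 38 aligned sites, so the Hamming distance is 4.

4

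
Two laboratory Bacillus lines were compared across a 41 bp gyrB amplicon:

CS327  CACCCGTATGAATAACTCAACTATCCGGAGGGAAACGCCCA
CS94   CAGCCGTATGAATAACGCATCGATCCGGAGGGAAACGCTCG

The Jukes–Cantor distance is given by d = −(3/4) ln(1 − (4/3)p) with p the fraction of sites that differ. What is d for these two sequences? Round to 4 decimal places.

0.1628

Differing sites — 3:C/G; 17:T/G; 20:A/T; 22:T/G; 39:C/T; 41:A/G.
p = 6/41 = 0.146341.
d = −0.75 · ln(1 − (4/3)·0.146341) = −0.75 · ln(0.804879) = −0.75 · (-0.217063) = 0.1628.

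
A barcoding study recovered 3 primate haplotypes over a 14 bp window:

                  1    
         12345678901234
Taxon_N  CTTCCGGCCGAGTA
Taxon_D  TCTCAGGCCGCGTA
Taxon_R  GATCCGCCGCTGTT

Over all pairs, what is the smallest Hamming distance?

Pairwise Hamming distances:
  Taxon_N vs Taxon_D: 4
  Taxon_N vs Taxon_R: 7
  Taxon_D vs Taxon_R: 8
The smallest is 4, between Taxon_N and Taxon_D.

4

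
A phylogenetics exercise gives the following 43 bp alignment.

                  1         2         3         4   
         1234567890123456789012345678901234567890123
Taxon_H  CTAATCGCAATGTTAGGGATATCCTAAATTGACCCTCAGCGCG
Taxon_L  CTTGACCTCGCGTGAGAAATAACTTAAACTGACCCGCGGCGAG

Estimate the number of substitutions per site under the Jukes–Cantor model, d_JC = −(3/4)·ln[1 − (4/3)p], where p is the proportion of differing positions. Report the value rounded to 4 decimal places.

0.5617

Mismatches occur at site 3 (A/T), site 4 (A/G), site 5 (T/A), site 7 (G/C), site 8 (C/T), site 9 (A/C), site 10 (A/G), site 11 (T/C), site 14 (T/G), site 17 (G/A), site 18 (G/A), site 22 (T/A), site 24 (C/T), site 29 (T/C), site 36 (T/G), site 38 (A/G), site 42 (C/A).
p = 17/43 = 0.395349.
d = −0.75 · ln(1 − (4/3)·0.395349) = −0.75 · ln(0.472868) = −0.75 · (-0.748939) = 0.5617.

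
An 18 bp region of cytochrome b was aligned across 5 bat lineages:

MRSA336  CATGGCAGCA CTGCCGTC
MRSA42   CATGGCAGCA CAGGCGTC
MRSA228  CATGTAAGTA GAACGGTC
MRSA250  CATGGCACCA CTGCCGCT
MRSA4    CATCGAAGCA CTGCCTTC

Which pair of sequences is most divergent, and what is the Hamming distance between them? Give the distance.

10

Pairwise Hamming distances:
  MRSA336 vs MRSA42: 2
  MRSA336 vs MRSA228: 7
  MRSA336 vs MRSA250: 3
  MRSA336 vs MRSA4: 3
  MRSA42 vs MRSA228: 7
  MRSA42 vs MRSA250: 5
  MRSA42 vs MRSA4: 5
  MRSA228 vs MRSA250: 10
  MRSA228 vs MRSA4: 8
  MRSA250 vs MRSA4: 6
The largest is 10, between MRSA228 and MRSA250.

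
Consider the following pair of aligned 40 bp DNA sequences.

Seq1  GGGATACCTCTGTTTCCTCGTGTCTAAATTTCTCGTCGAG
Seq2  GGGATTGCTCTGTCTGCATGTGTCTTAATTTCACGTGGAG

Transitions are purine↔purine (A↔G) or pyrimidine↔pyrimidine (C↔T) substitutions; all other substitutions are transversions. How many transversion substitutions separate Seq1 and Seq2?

7

Differing sites — 6:A/T (Tv); 7:C/G (Tv); 14:T/C (Ti); 16:C/G (Tv); 18:T/A (Tv); 19:C/T (Ti); 26:A/T (Tv); 33:T/A (Tv); 37:C/G (Tv).
Of the 9 differences, 2 transitions and 7 transversions, so the answer is 7.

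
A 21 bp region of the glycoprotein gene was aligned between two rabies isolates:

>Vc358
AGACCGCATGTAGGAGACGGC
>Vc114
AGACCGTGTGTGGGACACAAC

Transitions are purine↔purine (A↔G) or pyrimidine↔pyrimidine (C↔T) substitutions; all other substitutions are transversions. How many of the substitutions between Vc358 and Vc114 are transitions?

5

The sequences differ at positions 7 (C/T, transition), 8 (A/G, transition), 12 (A/G, transition), 16 (G/C, transversion), 19 (G/A, transition), 20 (G/A, transition).
Of the 6 differences, 5 transitions and 1 transversion, so the answer is 5.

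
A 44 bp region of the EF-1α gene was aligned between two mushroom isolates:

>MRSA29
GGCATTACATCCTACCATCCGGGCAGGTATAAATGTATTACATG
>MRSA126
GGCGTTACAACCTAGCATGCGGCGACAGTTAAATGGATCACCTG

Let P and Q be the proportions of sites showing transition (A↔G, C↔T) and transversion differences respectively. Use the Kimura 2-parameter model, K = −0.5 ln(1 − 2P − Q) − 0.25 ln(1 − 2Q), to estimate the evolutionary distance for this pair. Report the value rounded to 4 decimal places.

0.3775

Differing sites — 4:A/G (Ti); 10:T/A (Tv); 15:C/G (Tv); 19:C/G (Tv); 23:G/C (Tv); 24:C/G (Tv); 26:G/C (Tv); 27:G/A (Ti); 28:T/G (Tv); 29:A/T (Tv); 36:T/G (Tv); 39:T/C (Ti); 42:A/C (Tv).
Of the 13 differences, 3 transitions and 10 transversions over 44 sites: P = 3/44 = 0.068182, Q = 10/44 = 0.227273.
d = −0.5·ln(0.636363) − 0.25·ln(0.545454) = −0.5·(-0.451986) − 0.25·(-0.606137) = 0.3775.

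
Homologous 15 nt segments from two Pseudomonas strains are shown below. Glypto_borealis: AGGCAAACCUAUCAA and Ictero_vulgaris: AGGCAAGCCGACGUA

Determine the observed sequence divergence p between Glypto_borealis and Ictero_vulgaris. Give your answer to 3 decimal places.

Differing sites — 7:A/G; 10:U/G; 12:U/C; 13:C/G; 14:A/U.
There are 5 differences over 15 sites, so p = 5/15 = 0.333.

0.333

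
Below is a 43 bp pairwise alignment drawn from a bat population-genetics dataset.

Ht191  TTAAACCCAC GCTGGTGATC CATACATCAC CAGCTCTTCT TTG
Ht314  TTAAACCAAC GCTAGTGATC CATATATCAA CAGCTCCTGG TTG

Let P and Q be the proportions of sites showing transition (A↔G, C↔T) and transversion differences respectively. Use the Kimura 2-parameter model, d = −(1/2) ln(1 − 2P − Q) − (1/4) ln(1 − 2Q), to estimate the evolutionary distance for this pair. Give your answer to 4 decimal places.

The sequences differ at positions 8 (C/A, transversion), 14 (G/A, transition), 25 (C/T, transition), 30 (C/A, transversion), 37 (T/C, transition), 39 (C/G, transversion), 40 (T/G, transversion).
Of the 7 differences, 3 transitions and 4 transversions over 43 sites: P = 3/43 = 0.069767, Q = 4/43 = 0.093023.
d = −0.5·ln(0.767443) − 0.25·ln(0.813954) = −0.5·(-0.264691) − 0.25·(-0.205851) = 0.1838.

0.1838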